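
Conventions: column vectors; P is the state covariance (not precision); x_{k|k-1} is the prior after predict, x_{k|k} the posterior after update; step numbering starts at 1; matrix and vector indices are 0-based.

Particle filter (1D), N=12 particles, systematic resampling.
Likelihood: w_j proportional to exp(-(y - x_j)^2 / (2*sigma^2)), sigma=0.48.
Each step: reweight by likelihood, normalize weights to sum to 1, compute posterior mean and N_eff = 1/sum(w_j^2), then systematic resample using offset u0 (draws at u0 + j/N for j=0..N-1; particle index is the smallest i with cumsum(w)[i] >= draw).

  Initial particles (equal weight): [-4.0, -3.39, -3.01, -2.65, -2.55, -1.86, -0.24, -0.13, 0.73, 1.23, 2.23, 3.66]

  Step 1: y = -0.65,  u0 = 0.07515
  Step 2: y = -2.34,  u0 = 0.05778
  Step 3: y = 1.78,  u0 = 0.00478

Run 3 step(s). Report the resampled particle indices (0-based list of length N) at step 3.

resampled_idx = [0, 1, 2, 4, 5, 7, 8, 9, 9, 10, 10, 11]

step 1: w=[0.0000, 0.0000, 0.0000, 0.0001, 0.0003, 0.0318, 0.5303, 0.4248, 0.0122, 0.0004, 0.0000, 0.0000]  mean=-0.2335  Neff=2.1605  idx=[6, 6, 6, 6, 6, 6, 7, 7, 7, 7, 7, 8]
step 2: w=[0.1284, 0.1284, 0.1284, 0.1284, 0.1284, 0.1284, 0.0459, 0.0459, 0.0459, 0.0459, 0.0459, 0.0000]  mean=-0.2148  Neff=9.1341  idx=[0, 1, 1, 2, 3, 3, 4, 4, 5, 6, 8, 10]
step 3: w=[0.0600, 0.0600, 0.0600, 0.0600, 0.0600, 0.0600, 0.0600, 0.0600, 0.0600, 0.1533, 0.1533, 0.1533]  mean=-0.1894  Neff=9.7155  idx=[0, 1, 2, 4, 5, 7, 8, 9, 9, 10, 10, 11]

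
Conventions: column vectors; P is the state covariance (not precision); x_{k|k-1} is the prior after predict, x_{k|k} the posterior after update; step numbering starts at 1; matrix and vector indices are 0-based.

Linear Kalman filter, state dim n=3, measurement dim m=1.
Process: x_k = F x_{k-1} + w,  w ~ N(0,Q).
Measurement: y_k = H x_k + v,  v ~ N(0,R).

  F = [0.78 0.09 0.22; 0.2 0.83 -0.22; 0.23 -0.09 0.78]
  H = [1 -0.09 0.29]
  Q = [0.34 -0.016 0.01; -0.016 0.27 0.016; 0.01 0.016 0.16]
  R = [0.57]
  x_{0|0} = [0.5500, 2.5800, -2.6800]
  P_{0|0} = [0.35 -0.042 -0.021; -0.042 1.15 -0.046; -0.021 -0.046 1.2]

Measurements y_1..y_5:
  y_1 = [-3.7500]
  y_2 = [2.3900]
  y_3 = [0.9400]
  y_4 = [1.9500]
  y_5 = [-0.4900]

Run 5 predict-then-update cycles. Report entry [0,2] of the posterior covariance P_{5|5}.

step 1: x^-=[0.0716, 2.8410, -2.1961]  P^-=[0.6054 0.0337 0.2553; 0.0337 1.1390 -0.2999; 0.2553 -0.2999 0.9186]  S=[1.4196]  K=[0.4765; -0.1098; 0.3865]  nu=[-2.9290]  x^+=[-1.3241, 3.1625, -3.3282]  P^+=[0.2831 0.1079 -0.0061; 0.1079 1.1219 -0.2397; -0.0061 -0.2397 0.7065]
step 2: x^-=[-1.4804, 3.0923, -3.1852]  P^-=[0.5591 0.1113 0.1515; 0.1113 1.2123 -0.3179; 0.1515 -0.3179 0.6409]  S=[1.2772]  K=[0.4643; -0.0704; 0.2865]  nu=[5.0724]  x^+=[0.8746, 2.7350, -1.7319]  P^+=[0.2838 0.1531 -0.0184; 0.1531 1.2060 -0.2921; -0.0184 -0.2921 0.5360]
step 3: x^-=[0.5474, 2.8260, -1.3958]  P^-=[0.5520 0.1491 0.1087; 0.1491 1.2972 -0.3234; 0.1087 -0.3234 0.5390]  S=[1.2309]  K=[0.4631; -0.0499; 0.2389]  nu=[1.0518]  x^+=[1.0345, 2.7735, -1.1446]  P^+=[0.2879 0.1775 -0.0275; 0.1775 1.2942 -0.3087; -0.0275 -0.3087 0.4687]
step 4: x^-=[0.8047, 2.7607, -0.9044]  P^-=[0.5516 0.1743 0.0891; 0.1743 1.3699 -0.3260; 0.0891 -0.3260 0.4970]  S=[1.2118]  K=[0.4636; -0.0359; 0.2167]  nu=[1.6561]  x^+=[1.5724, 2.7012, -0.5456]  P^+=[0.2912 0.1945 -0.0326; 0.1945 1.3683 -0.3166; -0.0326 -0.3166 0.4401]
step 5: x^-=[1.3495, 2.6765, -0.3070]  P^-=[0.5531 0.1924 0.0796; 0.1924 1.4286 -0.3294; 0.0796 -0.3294 0.4789]  S=[1.2037]  K=[0.4643; -0.0264; 0.2061]  nu=[-1.5096]  x^+=[0.6486, 2.7163, -0.6182]  P^+=[0.2936 0.2071 -0.0356; 0.2071 1.4278 -0.3228; -0.0356 -0.3228 0.4278]

P_post[0,2] = -0.0356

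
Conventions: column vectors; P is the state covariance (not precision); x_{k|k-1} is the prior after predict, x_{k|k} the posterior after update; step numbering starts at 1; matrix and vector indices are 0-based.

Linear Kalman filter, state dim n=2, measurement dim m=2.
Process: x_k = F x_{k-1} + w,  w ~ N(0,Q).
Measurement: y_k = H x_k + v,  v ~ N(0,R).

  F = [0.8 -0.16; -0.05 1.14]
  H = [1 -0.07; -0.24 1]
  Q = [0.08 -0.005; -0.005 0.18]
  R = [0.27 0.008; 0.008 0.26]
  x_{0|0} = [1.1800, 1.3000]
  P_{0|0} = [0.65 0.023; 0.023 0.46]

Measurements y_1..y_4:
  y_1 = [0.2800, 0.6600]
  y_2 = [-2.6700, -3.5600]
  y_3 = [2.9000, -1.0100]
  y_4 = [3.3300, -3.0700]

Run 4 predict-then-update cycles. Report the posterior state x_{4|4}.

step 1: x^-=[0.7360, 1.4230]  P^-=[0.5019 -0.0937; -0.0937 0.7768]  S=[0.7888 -0.2621; -0.2621 1.1107]  K=[0.6299 -0.0442; 0.0558 0.7328]  nu=[-0.3564, -0.5864]  x^+=[0.5374, 0.9734]  P^+=[0.1722 0.0349; 0.0349 0.1993]
step 2: x^-=[0.2742, 1.0829]  P^-=[0.1864 -0.0162; -0.0162 0.4355]  S=[0.4608 -0.0836; -0.0836 0.7140]  K=[0.3999 -0.0384; 0.0107 0.6166]  nu=[-2.8684, -4.5771]  x^+=[-0.6971, -1.7703]  P^+=[0.1090 0.0194; 0.0194 0.1651]
step 3: x^-=[-0.2745, -1.9832]  P^-=[0.1490 -0.0216; -0.0216 0.3926]  S=[0.4240 -0.0773; -0.0773 0.6716]  K=[0.3468 -0.0456; -0.0081 0.5914]  nu=[3.0356, 0.9074]  x^+=[0.7369, -1.4712]  P^+=[0.0942 0.0135; 0.0135 0.1569]
step 4: x^-=[0.8249, -1.7140]  P^-=[0.1409 -0.0249; -0.0249 0.3827]  S=[0.4162 -0.0780; -0.0780 0.6627]  K=[0.3333 -0.0494; -0.0148 0.5847]  nu=[2.3851, -1.1580]  x^+=[1.6772, -2.4263]  P^+=[0.0904 0.0115; 0.0115 0.1547]

x_post = [1.6772, -2.4263]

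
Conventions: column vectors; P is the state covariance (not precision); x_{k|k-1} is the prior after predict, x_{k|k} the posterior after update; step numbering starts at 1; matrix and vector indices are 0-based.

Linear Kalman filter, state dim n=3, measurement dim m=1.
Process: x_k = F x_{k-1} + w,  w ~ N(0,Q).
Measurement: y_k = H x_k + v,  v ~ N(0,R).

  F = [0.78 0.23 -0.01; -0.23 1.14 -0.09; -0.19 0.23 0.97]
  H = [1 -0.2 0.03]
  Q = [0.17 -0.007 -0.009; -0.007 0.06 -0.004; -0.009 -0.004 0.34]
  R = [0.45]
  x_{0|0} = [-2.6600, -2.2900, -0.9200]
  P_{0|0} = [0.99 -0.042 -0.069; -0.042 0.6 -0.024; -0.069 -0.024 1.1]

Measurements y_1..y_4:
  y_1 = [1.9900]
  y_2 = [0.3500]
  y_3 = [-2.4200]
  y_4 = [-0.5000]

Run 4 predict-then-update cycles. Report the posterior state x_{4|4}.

step 1: x^-=[-2.5923, -1.9160, -0.9137]  P^-=[0.7903 -0.0560 -0.1980; -0.0560 0.9251 0.1000; -0.1980 0.1000 1.4609]  S=[1.2879]  K=[0.6177; -0.1848; -0.1352]  nu=[4.2265]  x^+=[0.0184, -2.6970, -1.4853]  P^+=[0.2989 0.0910 -0.0904; 0.0910 0.8812 0.0679; -0.0904 0.0679 1.4373]
step 2: x^-=[-0.5911, -2.9451, -2.0645]  P^-=[0.4324 0.2518 -0.0619; 0.2518 1.1672 0.1823; -0.0619 0.1823 1.8054]  S=[0.8241]  K=[0.4613; 0.0289; -0.0536]  nu=[0.4140]  x^+=[-0.4001, -2.9332, -2.0867]  P^+=[0.2570 0.2408 -0.0415; 0.2408 1.1665 0.1836; -0.0415 0.1836 1.8030]
step 3: x^-=[-0.9659, -3.0640, -2.6227]  P^-=[0.4745 0.4527 0.0389; 0.4527 1.4385 0.2986; 0.0389 0.2986 2.1836]  S=[0.8016]  K=[0.4804; 0.2170; 0.0557]  nu=[-1.9883]  x^+=[-1.9210, -3.4954, -2.7335]  P^+=[0.2895 0.3691 0.0174; 0.3691 1.4008 0.2889; 0.0174 0.2889 2.1812]
step 4: x^-=[-2.2750, -3.2969, -3.0905]  P^-=[0.5513 0.6086 0.1281; 0.6086 1.6613 0.3959; 0.1281 0.3959 2.5670]  S=[0.8296]  K=[0.5225; 0.3474; 0.1518]  nu=[1.2083]  x^+=[-1.6437, -2.8772, -2.9070]  P^+=[0.3248 0.4580 0.0623; 0.4580 1.5612 0.3522; 0.0623 0.3522 2.5479]

x_post = [-1.6437, -2.8772, -2.9070]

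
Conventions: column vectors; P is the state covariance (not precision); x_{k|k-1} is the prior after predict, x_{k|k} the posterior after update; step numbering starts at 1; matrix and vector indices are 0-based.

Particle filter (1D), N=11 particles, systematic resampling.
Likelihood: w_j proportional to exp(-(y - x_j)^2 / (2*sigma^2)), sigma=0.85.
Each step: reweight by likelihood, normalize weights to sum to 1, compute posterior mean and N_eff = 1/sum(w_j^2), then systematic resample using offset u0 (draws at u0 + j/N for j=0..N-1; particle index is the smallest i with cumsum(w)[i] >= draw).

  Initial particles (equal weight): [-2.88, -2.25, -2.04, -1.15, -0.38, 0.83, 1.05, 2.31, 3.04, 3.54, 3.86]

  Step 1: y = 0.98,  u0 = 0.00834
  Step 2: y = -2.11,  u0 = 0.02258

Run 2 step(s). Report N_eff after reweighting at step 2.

N_eff = 1.5143

step 1: w=[0.0000, 0.0003, 0.0007, 0.0162, 0.1043, 0.3693, 0.3738, 0.1103, 0.0199, 0.0040, 0.0012]  mean=0.9728  Neff=3.3352  idx=[3, 4, 5, 5, 5, 5, 6, 6, 6, 6, 7]
step 2: w=[0.7904, 0.1885, 0.0038, 0.0038, 0.0038, 0.0038, 0.0015, 0.0015, 0.0015, 0.0015, 0.0000]  mean=-0.9618  Neff=1.5143  idx=[0, 0, 0, 0, 0, 0, 0, 0, 0, 1, 1]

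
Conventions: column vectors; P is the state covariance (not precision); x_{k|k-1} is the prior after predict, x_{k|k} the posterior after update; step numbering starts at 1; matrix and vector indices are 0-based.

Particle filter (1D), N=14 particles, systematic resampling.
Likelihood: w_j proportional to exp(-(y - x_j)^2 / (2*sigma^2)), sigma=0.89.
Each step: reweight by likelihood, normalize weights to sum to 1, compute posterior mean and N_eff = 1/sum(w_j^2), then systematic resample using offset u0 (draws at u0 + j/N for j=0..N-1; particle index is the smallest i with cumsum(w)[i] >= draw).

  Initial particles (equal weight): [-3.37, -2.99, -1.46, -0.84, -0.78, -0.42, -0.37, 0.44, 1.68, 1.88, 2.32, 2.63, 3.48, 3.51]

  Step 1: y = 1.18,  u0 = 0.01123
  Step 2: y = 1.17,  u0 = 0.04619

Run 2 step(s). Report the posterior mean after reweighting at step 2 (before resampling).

step 1: w=[0.0000, 0.0000, 0.0034, 0.0208, 0.0241, 0.0542, 0.0599, 0.1932, 0.2331, 0.2003, 0.1202, 0.0724, 0.0097, 0.0089]  mean=1.3009  Neff=6.2833  idx=[3, 5, 6, 7, 7, 8, 8, 8, 8, 9, 9, 10, 10, 11]
step 2: w=[0.0099, 0.0256, 0.0283, 0.0903, 0.0903, 0.1073, 0.1073, 0.1073, 0.1073, 0.0920, 0.0920, 0.0549, 0.0549, 0.0329]  mean=1.4576  Neff=11.3763  idx=[2, 3, 4, 5, 5, 6, 7, 7, 8, 9, 9, 10, 11, 13]

post_mean = 1.4576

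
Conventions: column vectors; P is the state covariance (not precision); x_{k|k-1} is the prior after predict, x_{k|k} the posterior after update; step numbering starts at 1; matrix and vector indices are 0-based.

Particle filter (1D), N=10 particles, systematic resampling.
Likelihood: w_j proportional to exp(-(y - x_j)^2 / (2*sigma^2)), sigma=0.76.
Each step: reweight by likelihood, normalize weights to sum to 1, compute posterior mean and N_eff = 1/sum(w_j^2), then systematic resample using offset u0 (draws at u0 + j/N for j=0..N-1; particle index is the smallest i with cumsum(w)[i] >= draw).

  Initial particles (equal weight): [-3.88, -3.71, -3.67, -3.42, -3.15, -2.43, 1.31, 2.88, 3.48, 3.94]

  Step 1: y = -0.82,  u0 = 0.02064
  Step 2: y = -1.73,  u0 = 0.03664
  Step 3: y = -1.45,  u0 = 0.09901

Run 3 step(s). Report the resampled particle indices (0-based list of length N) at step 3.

step 1: w=[0.0022, 0.0052, 0.0063, 0.0206, 0.0652, 0.7595, 0.1410, 0.0001, 0.0000, 0.0000]  mean=-1.9871  Neff=1.6627  idx=[3, 5, 5, 5, 5, 5, 5, 5, 5, 6]
step 2: w=[0.0159, 0.1230, 0.1230, 0.1230, 0.1230, 0.1230, 0.1230, 0.1230, 0.1230, 0.0001]  mean=-2.4455  Neff=8.2439  idx=[1, 1, 2, 3, 4, 5, 6, 6, 7, 8]
step 3: w=[0.1000, 0.1000, 0.1000, 0.1000, 0.1000, 0.1000, 0.1000, 0.1000, 0.1000, 0.1000]  mean=-2.4300  Neff=10.0000  idx=[0, 1, 2, 3, 4, 5, 6, 7, 8, 9]

resampled_idx = [0, 1, 2, 3, 4, 5, 6, 7, 8, 9]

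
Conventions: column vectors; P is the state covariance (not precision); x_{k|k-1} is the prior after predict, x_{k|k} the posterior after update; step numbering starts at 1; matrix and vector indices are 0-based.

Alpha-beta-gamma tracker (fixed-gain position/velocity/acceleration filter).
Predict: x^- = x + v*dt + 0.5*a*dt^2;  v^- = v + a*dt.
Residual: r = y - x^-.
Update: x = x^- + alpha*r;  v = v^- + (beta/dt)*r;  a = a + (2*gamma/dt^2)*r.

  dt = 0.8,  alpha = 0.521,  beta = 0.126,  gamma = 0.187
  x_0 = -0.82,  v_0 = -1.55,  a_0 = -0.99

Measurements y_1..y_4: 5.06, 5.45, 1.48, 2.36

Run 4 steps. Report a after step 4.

a_post = -1.8531

step 1: x_pred=-2.3768  r=7.4368  x^+=1.4978  v^+=-1.1707  a^+=3.3559
step 2: x_pred=1.6351  r=3.8149  x^+=3.6227  v^+=2.1148  a^+=5.5852
step 3: x_pred=7.1018  r=-5.6218  x^+=4.1728  v^+=5.6976  a^+=2.3000
step 4: x_pred=9.4669  r=-7.1069  x^+=5.7642  v^+=6.4182  a^+=-1.8531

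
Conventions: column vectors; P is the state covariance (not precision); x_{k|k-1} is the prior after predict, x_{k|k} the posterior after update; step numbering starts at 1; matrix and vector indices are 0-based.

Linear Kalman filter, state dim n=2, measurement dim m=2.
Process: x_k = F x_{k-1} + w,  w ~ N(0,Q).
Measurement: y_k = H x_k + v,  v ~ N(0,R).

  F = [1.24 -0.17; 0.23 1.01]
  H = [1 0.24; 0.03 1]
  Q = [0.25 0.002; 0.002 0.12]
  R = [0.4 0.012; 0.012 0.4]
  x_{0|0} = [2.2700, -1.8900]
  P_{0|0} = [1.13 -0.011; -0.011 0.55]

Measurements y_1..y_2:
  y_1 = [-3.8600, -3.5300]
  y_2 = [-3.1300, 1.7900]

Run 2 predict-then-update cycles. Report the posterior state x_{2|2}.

step 1: x^-=[3.1361, -1.3868]  P^-=[2.0080 0.2165; 0.2165 0.7357]  S=[2.5543 0.4669; 0.4669 1.1505]  K=[0.8236 -0.0937; 0.0389 0.6293]  nu=[-6.6633, -2.2373]  x^+=[-2.1421, -3.0537]  P^+=[0.3374 -0.0377; -0.0377 0.2533]
step 2: x^-=[-2.1371, -3.5770]  P^-=[0.7919 0.0090; 0.0090 0.3788]  S=[1.2181 0.1357; 0.1357 0.7800]  K=[0.6601 -0.0729; 0.0284 0.4810]  nu=[-0.1344, 5.4311]  x^+=[-2.6216, -0.9685]  P^+=[0.2702 -0.0293; -0.0293 0.1936]

x_post = [-2.6216, -0.9685]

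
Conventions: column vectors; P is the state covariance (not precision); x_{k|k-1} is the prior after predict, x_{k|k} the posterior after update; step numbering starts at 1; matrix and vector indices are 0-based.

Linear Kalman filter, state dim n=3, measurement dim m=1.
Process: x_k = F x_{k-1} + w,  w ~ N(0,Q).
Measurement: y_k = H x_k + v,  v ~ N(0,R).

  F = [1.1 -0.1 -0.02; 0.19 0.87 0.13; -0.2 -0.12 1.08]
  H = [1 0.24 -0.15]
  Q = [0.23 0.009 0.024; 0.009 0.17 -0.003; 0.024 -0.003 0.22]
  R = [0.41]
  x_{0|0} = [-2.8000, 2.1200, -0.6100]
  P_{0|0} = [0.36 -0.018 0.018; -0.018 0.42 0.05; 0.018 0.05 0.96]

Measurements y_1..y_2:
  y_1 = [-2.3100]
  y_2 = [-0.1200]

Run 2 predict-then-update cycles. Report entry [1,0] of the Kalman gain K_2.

step 1: x^-=[-3.2798, 1.2331, -0.3532]  P^-=[0.6736 0.0293 -0.0527; 0.0293 0.5234 0.1272; -0.0527 0.1272 1.3386]  S=[1.1645]  K=[0.5912; 0.1166; -0.1915]  nu=[0.6209]  x^+=[-2.9127, 1.3055, -0.4721]  P^+=[0.2665 -0.0510 0.0791; -0.0510 0.5075 0.1532; 0.0791 0.1532 1.2959]
step 2: x^-=[-3.3251, 0.5210, -0.0840]  P^-=[0.5664 -0.0243 0.0273; -0.0243 0.6074 0.2816; 0.0273 0.2816 1.6732]  S=[1.0089]  K=[0.5516; 0.0785; -0.1547]  nu=[3.0675]  x^+=[-1.6332, 0.7619, -0.5585]  P^+=[0.2595 -0.0680 0.1134; -0.0680 0.6012 0.2939; 0.1134 0.2939 1.6490]

K[1,0] = 0.0785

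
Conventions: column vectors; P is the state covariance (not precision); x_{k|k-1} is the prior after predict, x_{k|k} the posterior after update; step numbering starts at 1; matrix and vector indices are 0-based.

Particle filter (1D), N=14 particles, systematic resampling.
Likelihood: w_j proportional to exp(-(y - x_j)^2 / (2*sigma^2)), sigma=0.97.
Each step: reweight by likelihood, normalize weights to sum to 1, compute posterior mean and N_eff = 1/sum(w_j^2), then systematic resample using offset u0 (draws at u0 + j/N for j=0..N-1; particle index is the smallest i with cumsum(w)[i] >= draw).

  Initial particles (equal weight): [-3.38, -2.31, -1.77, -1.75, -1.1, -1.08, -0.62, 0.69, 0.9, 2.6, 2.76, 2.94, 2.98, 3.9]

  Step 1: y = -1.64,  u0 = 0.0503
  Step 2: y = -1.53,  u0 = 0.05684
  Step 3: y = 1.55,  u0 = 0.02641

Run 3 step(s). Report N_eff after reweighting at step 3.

step 1: w=[0.0375, 0.1475, 0.1856, 0.1861, 0.1604, 0.1585, 0.1077, 0.0105, 0.0061, 0.0000, 0.0000, 0.0000, 0.0000, 0.0000]  mean=-1.5234  Neff=6.4565  idx=[1, 1, 2, 2, 2, 3, 3, 3, 4, 4, 5, 5, 6, 6]
step 2: w=[0.0594, 0.0594, 0.0796, 0.0796, 0.0796, 0.0800, 0.0800, 0.0800, 0.0744, 0.0744, 0.0737, 0.0737, 0.0529, 0.0529]  mean=-1.5063  Neff=13.7254  idx=[0, 2, 3, 3, 4, 5, 6, 7, 8, 9, 10, 11, 12, 13]
step 3: w=[0.0013, 0.0101, 0.0101, 0.0101, 0.0101, 0.0108, 0.0108, 0.0108, 0.0845, 0.0845, 0.0894, 0.0894, 0.2890, 0.2890]  mean=-0.8687  Neff=5.0481  idx=[3, 8, 9, 9, 10, 11, 12, 12, 12, 12, 13, 13, 13, 13]

N_eff = 5.0481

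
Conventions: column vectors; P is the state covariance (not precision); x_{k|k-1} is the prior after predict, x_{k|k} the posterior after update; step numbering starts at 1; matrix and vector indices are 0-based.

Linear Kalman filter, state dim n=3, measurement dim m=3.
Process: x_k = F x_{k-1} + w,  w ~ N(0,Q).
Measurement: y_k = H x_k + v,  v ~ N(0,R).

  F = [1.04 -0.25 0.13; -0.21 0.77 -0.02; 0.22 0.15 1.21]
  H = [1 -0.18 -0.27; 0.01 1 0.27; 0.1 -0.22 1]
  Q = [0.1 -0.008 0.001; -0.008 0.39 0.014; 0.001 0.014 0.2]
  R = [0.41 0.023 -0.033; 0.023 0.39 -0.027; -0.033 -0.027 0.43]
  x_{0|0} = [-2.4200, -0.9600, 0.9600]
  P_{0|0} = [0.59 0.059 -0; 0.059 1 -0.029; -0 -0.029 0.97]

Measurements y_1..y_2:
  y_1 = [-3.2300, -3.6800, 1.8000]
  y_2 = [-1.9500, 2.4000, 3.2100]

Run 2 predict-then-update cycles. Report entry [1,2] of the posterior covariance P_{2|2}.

step 1: x^-=[-2.1520, -0.2502, 0.4852]  P^-=[0.7882 -0.2846 0.2652; -0.2846 0.9911 0.0600; 0.2652 0.0600 1.6646]  S=[1.3168 -0.5011 -0.0458; -0.5011 1.5307 0.2436; -0.0458 0.2436 2.1896]  K=[0.6022 0.0322 0.1947; -0.1257 0.6404 -0.1591; -0.0456 0.2014 0.7430]  nu=[-0.9920, -3.5393, 1.4750]  x^+=[-2.5760, -2.6266, 0.9135]  P^+=[0.2533 0.0080 0.0394; 0.0080 0.2580 -0.0256; 0.0394 -0.0256 0.3060]
step 2: x^-=[-1.9037, -1.4998, 0.1447]  P^-=[0.4034 -0.1116 0.1562; -0.1116 0.5528 -0.0082; 0.1562 -0.0082 0.6783]  S=[0.8358 -0.1889 0.0256; -0.1889 0.9865 0.0221; 0.0256 0.0221 1.1788]  K=[0.4546 0.0168 0.1773; -0.1249 0.5359 -0.1269; -0.0115 0.1636 0.5873]  nu=[-0.2772, 3.8797, 2.9258]  x^+=[-1.4455, 0.2429, 2.5009]  P^+=[0.1920 -0.0009 0.0414; -0.0009 0.2143 -0.0177; 0.0414 -0.0177 0.2405]

P_post[1,2] = -0.0177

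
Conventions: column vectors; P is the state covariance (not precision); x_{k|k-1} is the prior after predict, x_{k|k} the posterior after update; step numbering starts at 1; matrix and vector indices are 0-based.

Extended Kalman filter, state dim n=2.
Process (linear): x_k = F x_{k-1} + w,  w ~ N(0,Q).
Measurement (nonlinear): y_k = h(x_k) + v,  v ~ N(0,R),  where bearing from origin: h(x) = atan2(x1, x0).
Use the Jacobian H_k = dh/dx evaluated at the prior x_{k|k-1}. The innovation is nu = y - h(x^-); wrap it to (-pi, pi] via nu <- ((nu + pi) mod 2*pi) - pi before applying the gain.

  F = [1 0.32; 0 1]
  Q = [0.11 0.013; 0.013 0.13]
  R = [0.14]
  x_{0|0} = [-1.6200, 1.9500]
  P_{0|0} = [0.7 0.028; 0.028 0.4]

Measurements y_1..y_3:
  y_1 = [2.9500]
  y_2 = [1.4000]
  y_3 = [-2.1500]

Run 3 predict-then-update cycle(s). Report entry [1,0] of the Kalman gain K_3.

step 1: x^-=[-0.9960, 1.9500]  P^-=[0.8689 0.1690; 0.1690 0.5300]  H_jac=[-0.4067 -0.2077]  S=[0.3352]  K=[-1.1591; -0.5336]  nu=[0.9070]  x^+=[-2.0473, 1.4660]  P^+=[0.4186 -0.0383; -0.0383 0.4346]
step 2: x^-=[-1.5782, 1.4660]  P^-=[0.5486 0.1138; 0.1138 0.5646]  H_jac=[-0.3160 -0.3401]  S=[0.2845]  K=[-0.7452; -0.8012]  nu=[-0.9930]  x^+=[-0.8382, 2.2617]  P^+=[0.3906 -0.0561; -0.0561 0.3819]
step 3: x^-=[-0.1145, 2.2617]  P^-=[0.5038 0.0791; 0.0791 0.5119]  H_jac=[-0.4410 -0.0223]  S=[0.2398]  K=[-0.9339; -0.1932]  nu=[2.5118]  x^+=[-2.4602, 1.7765]  P^+=[0.2946 0.0359; 0.0359 0.5030]

K[1,0] = -0.1932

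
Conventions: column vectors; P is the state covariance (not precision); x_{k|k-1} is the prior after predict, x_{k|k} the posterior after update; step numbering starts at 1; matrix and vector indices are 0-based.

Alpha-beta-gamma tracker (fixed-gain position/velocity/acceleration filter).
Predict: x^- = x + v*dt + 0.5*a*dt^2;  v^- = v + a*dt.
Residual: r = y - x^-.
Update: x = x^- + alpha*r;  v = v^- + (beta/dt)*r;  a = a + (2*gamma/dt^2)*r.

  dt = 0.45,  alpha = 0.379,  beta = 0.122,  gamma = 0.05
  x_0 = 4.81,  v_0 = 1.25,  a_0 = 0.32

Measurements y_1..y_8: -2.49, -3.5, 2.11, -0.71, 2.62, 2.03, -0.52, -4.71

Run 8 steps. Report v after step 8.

v_post = 1.9256

step 1: x_pred=5.4049  r=-7.8949  x^+=2.4127  v^+=-0.7464  a^+=-3.5787
step 2: x_pred=1.7145  r=-5.2145  x^+=-0.2618  v^+=-3.7705  a^+=-6.1538
step 3: x_pred=-2.5816  r=4.6916  x^+=-0.8035  v^+=-5.2678  a^+=-3.8369
step 4: x_pred=-3.5625  r=2.8525  x^+=-2.4814  v^+=-6.2211  a^+=-2.4283
step 5: x_pred=-5.5267  r=8.1467  x^+=-2.4391  v^+=-5.1051  a^+=1.5948
step 6: x_pred=-4.5750  r=6.6050  x^+=-2.0717  v^+=-2.5968  a^+=4.8565
step 7: x_pred=-2.7485  r=2.2285  x^+=-1.9039  v^+=0.1928  a^+=5.9570
step 8: x_pred=-1.2140  r=-3.4960  x^+=-2.5390  v^+=1.9256  a^+=4.2306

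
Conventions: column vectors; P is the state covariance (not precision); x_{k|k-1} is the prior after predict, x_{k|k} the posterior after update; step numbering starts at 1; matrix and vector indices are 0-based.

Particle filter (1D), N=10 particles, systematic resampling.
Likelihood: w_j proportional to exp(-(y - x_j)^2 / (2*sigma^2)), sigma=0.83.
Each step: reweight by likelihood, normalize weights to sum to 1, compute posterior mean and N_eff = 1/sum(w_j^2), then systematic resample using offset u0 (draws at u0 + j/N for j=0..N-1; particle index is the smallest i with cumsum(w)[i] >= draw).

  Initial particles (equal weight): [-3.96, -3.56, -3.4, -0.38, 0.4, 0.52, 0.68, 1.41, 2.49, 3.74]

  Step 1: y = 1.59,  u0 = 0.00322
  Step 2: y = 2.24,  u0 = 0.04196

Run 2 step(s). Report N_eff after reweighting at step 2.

N_eff = 6.0927

step 1: w=[0.0000, 0.0000, 0.0000, 0.0201, 0.1205, 0.1467, 0.1847, 0.3290, 0.1871, 0.0118]  mean=1.2163  Neff=4.6733  idx=[3, 4, 5, 6, 6, 7, 7, 7, 8, 8]
step 2: w=[0.0016, 0.0200, 0.0273, 0.0399, 0.0399, 0.1416, 0.1416, 0.1416, 0.2232, 0.2232]  mean=1.7864  Neff=6.0927  idx=[2, 5, 5, 6, 7, 7, 8, 8, 9, 9]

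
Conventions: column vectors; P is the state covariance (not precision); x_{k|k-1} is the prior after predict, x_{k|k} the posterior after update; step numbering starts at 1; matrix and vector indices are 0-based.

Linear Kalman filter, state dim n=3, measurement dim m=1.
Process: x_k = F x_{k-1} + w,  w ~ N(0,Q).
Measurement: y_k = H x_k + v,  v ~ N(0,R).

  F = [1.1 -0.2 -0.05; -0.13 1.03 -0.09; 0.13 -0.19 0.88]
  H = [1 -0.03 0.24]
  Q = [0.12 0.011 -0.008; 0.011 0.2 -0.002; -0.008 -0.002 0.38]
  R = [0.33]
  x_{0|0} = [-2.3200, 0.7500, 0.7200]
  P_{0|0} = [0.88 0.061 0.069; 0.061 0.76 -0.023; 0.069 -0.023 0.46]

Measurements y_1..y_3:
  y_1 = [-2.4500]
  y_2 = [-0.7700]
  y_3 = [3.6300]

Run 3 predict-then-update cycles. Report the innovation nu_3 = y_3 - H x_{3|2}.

step 1: x^-=[-2.7380, 1.0093, 0.1895]  P^-=[1.1815 -0.2042 0.1823; -0.2042 1.0144 -0.2223; 0.1823 -0.2223 0.7990]  S=[1.6614]  K=[0.7412; -0.1734; 0.2292]  nu=[0.2728]  x^+=[-2.5358, 0.9620, 0.2520]  P^+=[0.2688 0.0092 -0.0999; 0.0092 0.9645 -0.1563; -0.0999 -0.1563 0.7117]
step 2: x^-=[-2.9944, 1.2978, -0.2907]  P^-=[0.4894 -0.1977 -0.0364; -0.1977 1.2577 -0.3819; -0.0364 -0.3819 0.9995]  S=[0.8780]  K=[0.5542; -0.3726; 0.2448]  nu=[2.3331]  x^+=[-1.7013, 0.4286, 0.2805]  P^+=[0.2197 -0.0164 -0.1555; -0.0164 1.1358 -0.3019; -0.1555 -0.3019 0.9469]
step 3: x^-=[-1.9712, 0.6373, -0.0558]  P^-=[0.4520 -0.2447 -0.0705; -0.2447 1.4731 -0.5647; -0.0705 -0.5647 1.2241]  S=[0.8428]  K=[0.5249; -0.5036; 0.2851]  nu=[5.6337]  x^+=[0.9861, -2.1997, 1.5501]  P^+=[0.2198 -0.0219 -0.1966; -0.0219 1.2594 -0.4438; -0.1966 -0.4438 1.1557]

innov = [5.6337]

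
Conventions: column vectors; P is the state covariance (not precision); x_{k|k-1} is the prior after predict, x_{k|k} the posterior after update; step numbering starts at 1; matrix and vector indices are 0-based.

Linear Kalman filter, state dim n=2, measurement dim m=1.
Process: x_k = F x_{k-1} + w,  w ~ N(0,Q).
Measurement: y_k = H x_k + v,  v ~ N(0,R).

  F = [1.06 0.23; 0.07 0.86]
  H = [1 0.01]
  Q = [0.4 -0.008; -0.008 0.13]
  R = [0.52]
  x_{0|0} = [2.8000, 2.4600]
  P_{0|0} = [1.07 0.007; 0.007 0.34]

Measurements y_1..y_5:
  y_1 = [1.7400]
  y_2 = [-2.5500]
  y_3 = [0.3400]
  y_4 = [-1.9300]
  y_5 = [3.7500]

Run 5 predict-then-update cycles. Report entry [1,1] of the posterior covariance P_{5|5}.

P_post[1,1] = 0.4387

step 1: x^-=[3.5338, 2.3116]  P^-=[1.6237 0.1451; 0.1451 0.3875]  S=[2.1466]  K=[0.7571; 0.0694]  nu=[-1.8169]  x^+=[2.1583, 2.1855]  P^+=[0.3933 0.0323; 0.0323 0.3772]
step 2: x^-=[2.7904, 2.0306]  P^-=[0.8777 0.1258; 0.1258 0.4148]  S=[1.4002]  K=[0.6277; 0.0928]  nu=[-5.3607]  x^+=[-0.5745, 1.5331]  P^+=[0.3260 0.0442; 0.0442 0.4027]
step 3: x^-=[-0.2564, 1.2783]  P^-=[0.8091 0.1369; 0.1369 0.4348]  S=[1.3319]  K=[0.6085; 0.1060]  nu=[0.5836]  x^+=[0.0987, 1.3402]  P^+=[0.3159 0.0509; 0.0509 0.4198]
step 4: x^-=[0.4129, 1.1595]  P^-=[0.8020 0.1457; 0.1457 0.4482]  S=[1.3250]  K=[0.6064; 0.1134]  nu=[-2.3545]  x^+=[-1.0149, 0.8925]  P^+=[0.3148 0.0546; 0.0546 0.4311]
step 5: x^-=[-0.8705, 0.6965]  P^-=[0.8031 0.1513; 0.1513 0.4570]  S=[1.3262]  K=[0.6067; 0.1176]  nu=[4.6135]  x^+=[1.9287, 1.2389]  P^+=[0.3149 0.0567; 0.0567 0.4387]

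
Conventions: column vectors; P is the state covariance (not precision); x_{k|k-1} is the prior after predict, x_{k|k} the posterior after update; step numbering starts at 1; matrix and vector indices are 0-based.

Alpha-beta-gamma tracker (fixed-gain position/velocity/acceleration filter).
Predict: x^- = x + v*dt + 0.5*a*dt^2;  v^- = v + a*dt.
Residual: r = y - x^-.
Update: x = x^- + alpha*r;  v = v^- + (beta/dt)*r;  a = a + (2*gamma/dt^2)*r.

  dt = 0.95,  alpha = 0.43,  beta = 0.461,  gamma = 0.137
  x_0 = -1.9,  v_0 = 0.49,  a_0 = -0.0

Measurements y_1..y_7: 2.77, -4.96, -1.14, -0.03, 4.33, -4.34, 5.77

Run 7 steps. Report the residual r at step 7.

step 1: x_pred=-1.4345  r=4.2045  x^+=0.3734  v^+=2.5303  a^+=1.2765
step 2: x_pred=3.3532  r=-8.3132  x^+=-0.2215  v^+=-0.2911  a^+=-1.2474
step 3: x_pred=-1.0609  r=-0.0791  x^+=-1.0949  v^+=-1.5146  a^+=-1.2714
step 4: x_pred=-3.1075  r=3.0775  x^+=-1.7842  v^+=-1.2290  a^+=-0.3371
step 5: x_pred=-3.1038  r=7.4338  x^+=0.0927  v^+=2.0581  a^+=1.9198
step 6: x_pred=2.9143  r=-7.2543  x^+=-0.2051  v^+=0.3617  a^+=-0.2826
step 7: x_pred=0.0111  r=5.7589  x^+=2.4874  v^+=2.8879  a^+=1.4658

resid = 5.7589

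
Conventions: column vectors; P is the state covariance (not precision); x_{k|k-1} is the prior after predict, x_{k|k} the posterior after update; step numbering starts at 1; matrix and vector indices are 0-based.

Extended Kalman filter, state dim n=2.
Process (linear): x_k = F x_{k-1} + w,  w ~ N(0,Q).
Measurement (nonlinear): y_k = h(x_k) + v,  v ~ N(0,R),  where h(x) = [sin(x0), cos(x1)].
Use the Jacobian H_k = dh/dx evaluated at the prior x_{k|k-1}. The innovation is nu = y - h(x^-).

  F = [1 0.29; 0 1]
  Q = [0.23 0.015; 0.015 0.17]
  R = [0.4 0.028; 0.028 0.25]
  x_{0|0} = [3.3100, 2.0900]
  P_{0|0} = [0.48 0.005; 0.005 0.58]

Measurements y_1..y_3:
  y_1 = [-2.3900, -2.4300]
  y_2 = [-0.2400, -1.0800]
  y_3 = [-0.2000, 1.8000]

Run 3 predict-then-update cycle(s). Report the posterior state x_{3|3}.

step 1: x^-=[3.9161, 2.0900]  P^-=[0.7617 0.1882; 0.1882 0.7500]  H_jac=[-0.7148 0.0000; 0.0000 -0.8682]  S=[0.7891 0.1448; 0.1448 0.8153]  K=[-0.6751 -0.0805; -0.0247 -0.7942]  nu=[-1.6906, -1.9338]  x^+=[5.2132, 3.6677]  P^+=[0.3810 0.0450; 0.0450 0.2295]
step 2: x^-=[6.2768, 3.6677]  P^-=[0.6563 0.1265; 0.1265 0.3995]  H_jac=[1.0000 0.0000; 0.0000 0.5022]  S=[1.0563 0.0915; 0.0915 0.3508]  K=[0.6197 0.0194; 0.0718 0.5532]  nu=[-0.2336, -0.2152]  x^+=[6.1279, 3.5319]  P^+=[0.2484 0.0442; 0.0442 0.2794]
step 3: x^-=[7.1521, 3.5319]  P^-=[0.5276 0.1403; 0.1403 0.4494]  H_jac=[0.6456 0.0000; 0.0000 0.3804]  S=[0.6199 0.0625; 0.0625 0.3150]  K=[0.5432 0.0617; 0.0933 0.5242]  nu=[-0.9636, 2.7248]  x^+=[6.7967, 4.8704]  P^+=[0.3392 0.0805; 0.0805 0.3513]

x_post = [6.7967, 4.8704]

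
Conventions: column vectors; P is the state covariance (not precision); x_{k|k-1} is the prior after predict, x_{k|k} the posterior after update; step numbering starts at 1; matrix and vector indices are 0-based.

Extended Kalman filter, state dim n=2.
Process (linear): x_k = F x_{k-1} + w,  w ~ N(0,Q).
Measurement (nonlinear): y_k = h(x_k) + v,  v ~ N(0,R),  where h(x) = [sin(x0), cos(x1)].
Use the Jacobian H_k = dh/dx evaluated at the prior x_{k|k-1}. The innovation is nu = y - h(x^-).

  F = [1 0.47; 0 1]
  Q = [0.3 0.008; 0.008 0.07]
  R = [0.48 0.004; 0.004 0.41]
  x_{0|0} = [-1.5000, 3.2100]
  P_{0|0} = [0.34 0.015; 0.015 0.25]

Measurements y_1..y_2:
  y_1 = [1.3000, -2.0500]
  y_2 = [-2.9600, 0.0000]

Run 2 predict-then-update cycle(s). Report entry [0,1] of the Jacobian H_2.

step 1: x^-=[0.0087, 3.2100]  P^-=[0.7093 0.1405; 0.1405 0.3200]  H_jac=[1.0000 0.0000; 0.0000 0.0684]  S=[1.1893 0.0136; 0.0136 0.4115]  K=[0.5964 0.0036; 0.1176 0.0493]  nu=[1.2913, -1.0523]  x^+=[0.7750, 3.3100]  P^+=[0.2863 0.0566; 0.0566 0.3024]
step 2: x^-=[2.3307, 3.3100]  P^-=[0.7063 0.2068; 0.2068 0.3724]  H_jac=[-0.6888 0.0000; 0.0000 0.1676]  S=[0.8151 -0.0199; -0.0199 0.4205]  K=[-0.5956 0.0543; -0.1713 0.1403]  nu=[-3.6849, 0.9859]  x^+=[4.5787, 4.0796]  P^+=[0.4147 0.1186; 0.1186 0.3392]

H_jac[0,1] = 0.0000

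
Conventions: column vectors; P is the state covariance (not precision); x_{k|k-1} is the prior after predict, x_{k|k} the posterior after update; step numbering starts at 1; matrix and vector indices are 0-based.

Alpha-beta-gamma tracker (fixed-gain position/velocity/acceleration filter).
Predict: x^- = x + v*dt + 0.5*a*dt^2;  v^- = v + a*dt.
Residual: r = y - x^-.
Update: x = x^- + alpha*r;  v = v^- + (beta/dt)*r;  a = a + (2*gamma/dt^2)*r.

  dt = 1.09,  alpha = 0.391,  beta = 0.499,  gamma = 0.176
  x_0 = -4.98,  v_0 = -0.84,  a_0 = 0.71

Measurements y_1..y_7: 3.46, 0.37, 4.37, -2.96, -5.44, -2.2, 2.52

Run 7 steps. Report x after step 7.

step 1: x_pred=-5.4738  r=8.9338  x^+=-1.9807  v^+=4.0238  a^+=3.3568
step 2: x_pred=4.3994  r=-4.0294  x^+=2.8239  v^+=5.8381  a^+=2.1631
step 3: x_pred=10.4724  r=-6.1024  x^+=8.0863  v^+=5.4022  a^+=0.3551
step 4: x_pred=14.1857  r=-17.1457  x^+=7.4817  v^+=-2.0600  a^+=-4.7247
step 5: x_pred=2.4296  r=-7.8696  x^+=-0.6474  v^+=-10.8126  a^+=-7.0562
step 6: x_pred=-16.6249  r=14.4249  x^+=-10.9848  v^+=-11.9002  a^+=-2.7825
step 7: x_pred=-25.6089  r=28.1289  x^+=-14.6105  v^+=-2.0558  a^+=5.5513

x_post = -14.6105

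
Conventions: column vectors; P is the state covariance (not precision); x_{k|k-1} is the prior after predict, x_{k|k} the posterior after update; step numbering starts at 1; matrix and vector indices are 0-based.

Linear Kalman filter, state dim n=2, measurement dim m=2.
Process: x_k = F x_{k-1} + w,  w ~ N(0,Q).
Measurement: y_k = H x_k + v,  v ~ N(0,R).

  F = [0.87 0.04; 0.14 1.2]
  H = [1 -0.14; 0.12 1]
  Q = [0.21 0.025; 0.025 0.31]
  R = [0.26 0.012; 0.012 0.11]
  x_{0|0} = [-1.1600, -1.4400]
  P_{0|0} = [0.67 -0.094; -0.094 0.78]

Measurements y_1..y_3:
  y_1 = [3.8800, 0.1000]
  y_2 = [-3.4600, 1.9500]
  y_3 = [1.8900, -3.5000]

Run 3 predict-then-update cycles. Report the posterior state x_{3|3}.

step 1: x^-=[-1.0668, -1.8904]  P^-=[0.7118 0.0454; 0.0454 1.4147]  S=[0.9869 -0.0560; -0.0560 1.5459]  K=[0.7212 0.1107; -0.1028 0.9150]  nu=[4.6821, 2.1184]  x^+=[2.5444, -0.4333]  P^+=[0.1886 -0.0018; -0.0018 0.0996]
step 2: x^-=[2.1963, -0.1638]  P^-=[0.3528 0.0509; 0.0509 0.4566]  S=[0.6075 0.0404; 0.0404 0.5838]  K=[0.5610 0.1208; -0.0746 0.7976]  nu=[-5.6792, 1.8502]  x^+=[-0.7660, 1.7354]  P^+=[0.1476 0.0023; 0.0023 0.0866]
step 3: x^-=[-0.5970, 1.9753]  P^-=[0.3220 0.0496; 0.0496 0.4383]  S=[0.5767 0.0380; 0.0380 0.5649]  K=[0.5384 0.1199; -0.0726 0.7914]  nu=[2.7635, -5.4036]  x^+=[0.2430, -2.5019]  P^+=[0.1418 0.0026; 0.0026 0.0859]

x_post = [0.2430, -2.5019]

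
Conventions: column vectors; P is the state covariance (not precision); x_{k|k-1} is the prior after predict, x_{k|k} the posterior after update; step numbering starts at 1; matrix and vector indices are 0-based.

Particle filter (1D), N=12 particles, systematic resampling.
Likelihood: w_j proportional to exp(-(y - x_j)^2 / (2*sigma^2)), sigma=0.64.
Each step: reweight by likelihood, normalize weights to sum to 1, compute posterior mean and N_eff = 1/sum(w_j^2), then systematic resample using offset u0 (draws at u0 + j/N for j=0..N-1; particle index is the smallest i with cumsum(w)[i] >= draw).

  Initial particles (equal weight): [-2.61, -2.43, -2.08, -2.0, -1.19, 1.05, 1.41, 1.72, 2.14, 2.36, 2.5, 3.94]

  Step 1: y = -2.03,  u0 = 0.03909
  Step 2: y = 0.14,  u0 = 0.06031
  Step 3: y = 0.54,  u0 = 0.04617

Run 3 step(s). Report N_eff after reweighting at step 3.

step 1: w=[0.1699, 0.2107, 0.2553, 0.2558, 0.1082, 0.0000, 0.0000, 0.0000, 0.0000, 0.0000, 0.0000, 0.0000]  mean=-2.1270  Neff=4.6377  idx=[0, 0, 1, 1, 1, 2, 2, 2, 3, 3, 3, 4]
step 2: w=[0.0007, 0.0007, 0.0023, 0.0023, 0.0023, 0.0181, 0.0181, 0.0181, 0.0276, 0.0276, 0.0276, 0.8544]  mean=-1.3161  Neff=1.3636  idx=[7, 10, 11, 11, 11, 11, 11, 11, 11, 11, 11, 11]
step 3: w=[0.0009, 0.0015, 0.0998, 0.0998, 0.0998, 0.0998, 0.0998, 0.0998, 0.0998, 0.0998, 0.0998, 0.0998]  mean=-1.1920  Neff=10.0468  idx=[2, 3, 4, 4, 5, 6, 7, 8, 9, 9, 10, 11]

N_eff = 10.0468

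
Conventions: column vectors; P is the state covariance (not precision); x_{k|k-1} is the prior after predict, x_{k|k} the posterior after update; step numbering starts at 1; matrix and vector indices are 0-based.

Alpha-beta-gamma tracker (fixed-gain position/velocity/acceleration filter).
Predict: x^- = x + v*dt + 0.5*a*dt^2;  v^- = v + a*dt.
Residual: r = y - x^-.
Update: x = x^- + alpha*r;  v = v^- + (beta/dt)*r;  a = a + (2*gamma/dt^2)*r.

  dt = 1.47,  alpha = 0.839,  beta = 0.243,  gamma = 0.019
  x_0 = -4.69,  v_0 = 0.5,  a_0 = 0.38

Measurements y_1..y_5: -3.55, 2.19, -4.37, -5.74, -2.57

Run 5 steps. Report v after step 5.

v_post = 1.2663

step 1: x_pred=-3.5444  r=-0.0056  x^+=-3.5491  v^+=1.0577  a^+=0.3799
step 2: x_pred=-1.5838  r=3.7738  x^+=1.5824  v^+=2.2400  a^+=0.4463
step 3: x_pred=5.3573  r=-9.7273  x^+=-2.8039  v^+=1.2880  a^+=0.2752
step 4: x_pred=-0.6132  r=-5.1268  x^+=-4.9146  v^+=0.8451  a^+=0.1851
step 5: x_pred=-3.4724  r=0.9024  x^+=-2.7153  v^+=1.2663  a^+=0.2009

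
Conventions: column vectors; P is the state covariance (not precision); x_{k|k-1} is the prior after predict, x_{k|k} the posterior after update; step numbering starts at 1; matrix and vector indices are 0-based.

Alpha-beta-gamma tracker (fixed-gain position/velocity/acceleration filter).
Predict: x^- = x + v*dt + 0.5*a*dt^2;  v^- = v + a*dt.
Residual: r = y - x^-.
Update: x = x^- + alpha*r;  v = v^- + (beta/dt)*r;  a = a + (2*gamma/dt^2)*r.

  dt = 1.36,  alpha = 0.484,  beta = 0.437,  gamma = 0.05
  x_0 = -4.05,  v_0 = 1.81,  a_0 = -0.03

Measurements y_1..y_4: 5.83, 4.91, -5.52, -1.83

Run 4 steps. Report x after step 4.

step 1: x_pred=-1.6161  r=7.4461  x^+=1.9878  v^+=4.1618  a^+=0.3726
step 2: x_pred=7.9924  r=-3.0824  x^+=6.5005  v^+=3.6781  a^+=0.2059
step 3: x_pred=11.6932  r=-17.2132  x^+=3.3620  v^+=-1.5729  a^+=-0.7247
step 4: x_pred=0.5527  r=-2.3827  x^+=-0.6005  v^+=-3.3241  a^+=-0.8535

x_post = -0.6005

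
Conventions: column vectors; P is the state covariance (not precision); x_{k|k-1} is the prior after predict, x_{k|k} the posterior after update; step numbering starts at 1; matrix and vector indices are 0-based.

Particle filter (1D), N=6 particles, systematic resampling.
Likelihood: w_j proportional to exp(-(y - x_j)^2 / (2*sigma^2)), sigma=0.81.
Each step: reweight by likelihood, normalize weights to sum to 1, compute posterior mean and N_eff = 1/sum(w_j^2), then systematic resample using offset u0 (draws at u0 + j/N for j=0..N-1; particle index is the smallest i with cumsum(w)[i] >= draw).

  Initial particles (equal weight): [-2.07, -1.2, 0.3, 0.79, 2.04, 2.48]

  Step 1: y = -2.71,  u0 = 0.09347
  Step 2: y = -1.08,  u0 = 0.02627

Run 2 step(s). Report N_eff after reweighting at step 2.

N_eff = 5.3681

step 1: w=[0.8052, 0.1936, 0.0011, 0.0001, 0.0000, 0.0000]  mean=-1.8987  Neff=1.4580  idx=[0, 0, 0, 0, 0, 1]
step 2: w=[0.1411, 0.1411, 0.1411, 0.1411, 0.1411, 0.2945]  mean=-1.8138  Neff=5.3681  idx=[0, 1, 2, 3, 4, 5]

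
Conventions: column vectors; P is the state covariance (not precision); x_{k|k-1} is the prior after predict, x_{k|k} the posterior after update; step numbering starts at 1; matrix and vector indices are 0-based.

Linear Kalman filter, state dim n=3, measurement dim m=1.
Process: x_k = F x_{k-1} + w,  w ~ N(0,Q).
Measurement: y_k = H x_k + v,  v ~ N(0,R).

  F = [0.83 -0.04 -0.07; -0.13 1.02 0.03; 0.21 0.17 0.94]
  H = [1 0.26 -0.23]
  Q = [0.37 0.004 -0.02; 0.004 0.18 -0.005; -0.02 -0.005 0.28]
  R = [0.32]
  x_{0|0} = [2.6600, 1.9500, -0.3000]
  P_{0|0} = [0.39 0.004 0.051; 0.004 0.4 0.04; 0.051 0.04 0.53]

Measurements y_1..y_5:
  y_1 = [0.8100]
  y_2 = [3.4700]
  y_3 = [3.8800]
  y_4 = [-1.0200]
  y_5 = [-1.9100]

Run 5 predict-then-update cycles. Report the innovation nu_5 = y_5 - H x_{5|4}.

innov = [-1.7443]

step 1: x^-=[2.1508, 1.6342, 0.6081]  P^-=[0.6359 -0.0533 0.0480; -0.0533 0.6042 0.1021; 0.0480 0.1021 0.8103]  S=[0.9777]  K=[0.6250; 0.0822; -0.1144]  nu=[-1.6258]  x^+=[1.1346, 1.5006, 0.7941]  P^+=[0.2540 -0.1035 0.1179; -0.1035 0.5976 0.1113; 0.1179 0.1113 0.7975]
step 2: x^-=[0.8261, 1.4069, 1.2398]  P^-=[0.5437 -0.1417 0.0387; -0.1417 0.8401 0.1879; 0.0387 0.1879 1.0878]  S=[0.8640]  K=[0.5763; 0.0388; -0.1882]  nu=[2.5632]  x^+=[2.3032, 1.5064, 0.7574]  P^+=[0.2567 -0.1610 0.1324; -0.1610 0.8388 0.1942; 0.1324 0.1942 1.0572]
step 3: x^-=[1.7984, 1.2598, 1.4517]  P^-=[0.5498 -0.2069 0.0199; -0.2069 1.1115 0.3042; 0.0199 0.3042 1.3526]  S=[0.8634]  K=[0.5692; 0.0141; -0.2457]  nu=[2.0879]  x^+=[2.9868, 1.2892, 0.9387]  P^+=[0.2701 -0.2138 0.1406; -0.2138 1.1114 0.3071; 0.1406 0.3071 1.3005]
step 4: x^-=[2.3618, 0.9549, 1.7288]  P^-=[0.5638 -0.2729 -0.0020; -0.2729 1.4164 0.4557; -0.0020 0.4557 1.6115]  S=[0.8693]  K=[0.5675; -0.0108; -0.2924]  nu=[-3.2324]  x^+=[0.5275, 0.9898, 2.6738]  P^+=[0.2839 -0.2675 0.1422; -0.2675 1.4163 0.4529; 0.1422 0.4529 1.5372]
step 5: x^-=[0.2111, 1.0212, 2.7925]  P^-=[0.5791 -0.3436 -0.0303; -0.3436 1.7573 0.6449; -0.0303 0.6449 1.8736]  S=[0.8752]  K=[0.5676; -0.0400; -0.3355]  nu=[-1.7443]  x^+=[-0.7790, 1.0910, 3.3776]  P^+=[0.2971 -0.3237 0.1363; -0.3237 1.7559 0.6332; 0.1363 0.6332 1.7751]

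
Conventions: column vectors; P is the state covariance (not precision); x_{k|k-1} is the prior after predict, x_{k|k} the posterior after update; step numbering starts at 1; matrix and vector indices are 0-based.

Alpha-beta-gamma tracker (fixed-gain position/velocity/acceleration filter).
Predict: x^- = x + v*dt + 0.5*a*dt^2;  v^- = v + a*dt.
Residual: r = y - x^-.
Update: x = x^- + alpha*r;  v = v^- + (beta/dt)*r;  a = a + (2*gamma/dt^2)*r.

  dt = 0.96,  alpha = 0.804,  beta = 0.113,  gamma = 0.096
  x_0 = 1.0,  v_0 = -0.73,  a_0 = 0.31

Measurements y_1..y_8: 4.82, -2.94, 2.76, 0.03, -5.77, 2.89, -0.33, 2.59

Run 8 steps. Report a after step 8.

step 1: x_pred=0.4420  r=4.3780  x^+=3.9619  v^+=0.0829  a^+=1.2221
step 2: x_pred=4.6047  r=-7.5447  x^+=-1.4612  v^+=0.3680  a^+=-0.3497
step 3: x_pred=-1.2691  r=4.0291  x^+=1.9703  v^+=0.5066  a^+=0.4897
step 4: x_pred=2.6822  r=-2.6522  x^+=0.5498  v^+=0.6644  a^+=-0.0629
step 5: x_pred=1.1587  r=-6.9287  x^+=-4.4120  v^+=-0.2115  a^+=-1.5064
step 6: x_pred=-5.3091  r=8.1991  x^+=1.2830  v^+=-0.6925  a^+=0.2018
step 7: x_pred=0.7111  r=-1.0411  x^+=-0.1259  v^+=-0.6213  a^+=-0.0151
step 8: x_pred=-0.7294  r=3.3194  x^+=1.9394  v^+=-0.2451  a^+=0.6764

a_post = 0.6764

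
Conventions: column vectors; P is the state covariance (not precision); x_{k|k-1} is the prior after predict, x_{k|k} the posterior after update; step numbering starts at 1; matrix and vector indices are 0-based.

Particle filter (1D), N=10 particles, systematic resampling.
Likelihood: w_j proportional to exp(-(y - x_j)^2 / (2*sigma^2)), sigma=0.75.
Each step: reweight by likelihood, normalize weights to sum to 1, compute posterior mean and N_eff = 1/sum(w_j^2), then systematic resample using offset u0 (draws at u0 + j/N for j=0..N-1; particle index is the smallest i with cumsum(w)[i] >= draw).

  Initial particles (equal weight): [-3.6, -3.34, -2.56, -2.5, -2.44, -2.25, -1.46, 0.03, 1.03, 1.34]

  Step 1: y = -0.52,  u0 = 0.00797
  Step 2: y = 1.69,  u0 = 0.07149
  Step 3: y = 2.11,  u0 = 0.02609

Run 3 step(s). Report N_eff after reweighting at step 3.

step 1: w=[0.0001, 0.0005, 0.0160, 0.0198, 0.0244, 0.0452, 0.2944, 0.4935, 0.0763, 0.0298]  mean=-0.5503  Neff=2.9396  idx=[2, 6, 6, 6, 7, 7, 7, 7, 7, 8]
step 2: w=[0.0000, 0.0001, 0.0001, 0.0001, 0.0777, 0.0777, 0.0777, 0.0777, 0.0777, 0.6111]  mean=0.6405  Neff=2.4778  idx=[4, 6, 7, 8, 9, 9, 9, 9, 9, 9]
step 3: w=[0.0097, 0.0097, 0.0097, 0.0097, 0.1602, 0.1602, 0.1602, 0.1602, 0.1602, 0.1602]  mean=0.9914  Neff=6.4762  idx=[2, 4, 5, 5, 6, 7, 7, 8, 8, 9]

N_eff = 6.4762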